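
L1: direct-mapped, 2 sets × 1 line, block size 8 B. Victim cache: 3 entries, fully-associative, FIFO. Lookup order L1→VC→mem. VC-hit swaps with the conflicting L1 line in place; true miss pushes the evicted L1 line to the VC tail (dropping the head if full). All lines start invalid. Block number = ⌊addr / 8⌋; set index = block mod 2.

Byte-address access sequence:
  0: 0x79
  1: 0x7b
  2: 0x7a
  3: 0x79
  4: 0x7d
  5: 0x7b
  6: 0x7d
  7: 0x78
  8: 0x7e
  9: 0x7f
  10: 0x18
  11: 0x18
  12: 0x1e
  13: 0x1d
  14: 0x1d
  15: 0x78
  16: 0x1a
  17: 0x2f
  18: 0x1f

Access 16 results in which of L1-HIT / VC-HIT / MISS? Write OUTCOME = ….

#0 0x79→b15/s1 MISS; vc=[]
#1 0x7b→b15/s1 L1-HIT; vc=[]
#2 0x7a→b15/s1 L1-HIT; vc=[]
#3 0x79→b15/s1 L1-HIT; vc=[]
#4 0x7d→b15/s1 L1-HIT; vc=[]
#5 0x7b→b15/s1 L1-HIT; vc=[]
#6 0x7d→b15/s1 L1-HIT; vc=[]
#7 0x78→b15/s1 L1-HIT; vc=[]
#8 0x7e→b15/s1 L1-HIT; vc=[]
#9 0x7f→b15/s1 L1-HIT; vc=[]
#10 0x18→b3/s1 MISS; vc=[15]
#11 0x18→b3/s1 L1-HIT; vc=[15]
#12 0x1e→b3/s1 L1-HIT; vc=[15]
#13 0x1d→b3/s1 L1-HIT; vc=[15]
#14 0x1d→b3/s1 L1-HIT; vc=[15]
#15 0x78→b15/s1 VC-HIT; vc=[3]
#16 0x1a→b3/s1 VC-HIT; vc=[15]
#17 0x2f→b5/s1 MISS; vc=[15,3]
#18 0x1f→b3/s1 VC-HIT; vc=[15,5]

OUTCOME = VC-HIT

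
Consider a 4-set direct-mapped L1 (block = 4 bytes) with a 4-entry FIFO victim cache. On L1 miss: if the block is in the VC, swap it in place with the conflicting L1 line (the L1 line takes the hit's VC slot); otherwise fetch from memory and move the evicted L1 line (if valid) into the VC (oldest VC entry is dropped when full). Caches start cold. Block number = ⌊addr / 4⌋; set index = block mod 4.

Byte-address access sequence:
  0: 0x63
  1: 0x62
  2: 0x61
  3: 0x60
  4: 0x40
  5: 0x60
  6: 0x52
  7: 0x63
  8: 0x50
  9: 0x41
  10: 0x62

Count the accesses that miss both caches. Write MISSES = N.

MISSES = 3

  [0] addr=0x63 blk=24 s=0: MISS | VC []
  [1] addr=0x62 blk=24 s=0: L1-HIT | VC []
  [2] addr=0x61 blk=24 s=0: L1-HIT | VC []
  [3] addr=0x60 blk=24 s=0: L1-HIT | VC []
  [4] addr=0x40 blk=16 s=0: MISS | VC [24]
  [5] addr=0x60 blk=24 s=0: VC-HIT | VC [16]
  [6] addr=0x52 blk=20 s=0: MISS | VC [16, 24]
  [7] addr=0x63 blk=24 s=0: VC-HIT | VC [16, 20]
  [8] addr=0x50 blk=20 s=0: VC-HIT | VC [16, 24]
  [9] addr=0x41 blk=16 s=0: VC-HIT | VC [20, 24]
  [10] addr=0x62 blk=24 s=0: VC-HIT | VC [20, 16]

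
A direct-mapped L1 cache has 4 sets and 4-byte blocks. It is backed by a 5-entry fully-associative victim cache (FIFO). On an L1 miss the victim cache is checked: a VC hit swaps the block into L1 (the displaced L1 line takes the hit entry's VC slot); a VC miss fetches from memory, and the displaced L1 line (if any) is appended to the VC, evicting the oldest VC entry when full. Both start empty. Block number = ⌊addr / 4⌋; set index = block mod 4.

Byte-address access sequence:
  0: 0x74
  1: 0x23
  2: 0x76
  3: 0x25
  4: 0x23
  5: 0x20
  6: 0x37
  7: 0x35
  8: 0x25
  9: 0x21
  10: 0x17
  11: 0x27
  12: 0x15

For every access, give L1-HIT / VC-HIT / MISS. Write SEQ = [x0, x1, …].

SEQ = [MISS, MISS, L1-HIT, MISS, L1-HIT, L1-HIT, MISS, L1-HIT, VC-HIT, L1-HIT, MISS, VC-HIT, VC-HIT]

0: 0x74 (blk 29, set 1) → MISS  vc=[]
1: 0x23 (blk 8, set 0) → MISS  vc=[]
2: 0x76 (blk 29, set 1) → L1-HIT  vc=[]
3: 0x25 (blk 9, set 1) → MISS  vc=[29]
4: 0x23 (blk 8, set 0) → L1-HIT  vc=[29]
5: 0x20 (blk 8, set 0) → L1-HIT  vc=[29]
6: 0x37 (blk 13, set 1) → MISS  vc=[29, 9]
7: 0x35 (blk 13, set 1) → L1-HIT  vc=[29, 9]
8: 0x25 (blk 9, set 1) → VC-HIT  vc=[29, 13]
9: 0x21 (blk 8, set 0) → L1-HIT  vc=[29, 13]
10: 0x17 (blk 5, set 1) → MISS  vc=[29, 13, 9]
11: 0x27 (blk 9, set 1) → VC-HIT  vc=[29, 13, 5]
12: 0x15 (blk 5, set 1) → VC-HIT  vc=[29, 13, 9]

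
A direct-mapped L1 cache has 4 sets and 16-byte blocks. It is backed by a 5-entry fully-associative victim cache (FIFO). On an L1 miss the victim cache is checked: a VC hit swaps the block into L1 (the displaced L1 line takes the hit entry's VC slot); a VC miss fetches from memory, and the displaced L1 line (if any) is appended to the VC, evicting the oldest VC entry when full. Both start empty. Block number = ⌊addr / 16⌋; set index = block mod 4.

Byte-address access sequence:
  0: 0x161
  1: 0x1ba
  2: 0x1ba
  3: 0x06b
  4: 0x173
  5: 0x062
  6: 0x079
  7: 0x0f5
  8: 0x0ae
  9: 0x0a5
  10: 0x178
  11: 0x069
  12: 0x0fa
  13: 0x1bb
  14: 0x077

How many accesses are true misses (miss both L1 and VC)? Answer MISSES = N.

  [0] addr=0x161 blk=22 s=2: MISS | VC []
  [1] addr=0x1ba blk=27 s=3: MISS | VC []
  [2] addr=0x1ba blk=27 s=3: L1-HIT | VC []
  [3] addr=0x6b blk=6 s=2: MISS | VC [22]
  [4] addr=0x173 blk=23 s=3: MISS | VC [22, 27]
  [5] addr=0x62 blk=6 s=2: L1-HIT | VC [22, 27]
  [6] addr=0x79 blk=7 s=3: MISS | VC [22, 27, 23]
  [7] addr=0xf5 blk=15 s=3: MISS | VC [22, 27, 23, 7]
  [8] addr=0xae blk=10 s=2: MISS | VC [22, 27, 23, 7, 6]
  [9] addr=0xa5 blk=10 s=2: L1-HIT | VC [22, 27, 23, 7, 6]
  [10] addr=0x178 blk=23 s=3: VC-HIT | VC [22, 27, 15, 7, 6]
  [11] addr=0x69 blk=6 s=2: VC-HIT | VC [22, 27, 15, 7, 10]
  [12] addr=0xfa blk=15 s=3: VC-HIT | VC [22, 27, 23, 7, 10]
  [13] addr=0x1bb blk=27 s=3: VC-HIT | VC [22, 15, 23, 7, 10]
  [14] addr=0x77 blk=7 s=3: VC-HIT | VC [22, 15, 23, 27, 10]

MISSES = 7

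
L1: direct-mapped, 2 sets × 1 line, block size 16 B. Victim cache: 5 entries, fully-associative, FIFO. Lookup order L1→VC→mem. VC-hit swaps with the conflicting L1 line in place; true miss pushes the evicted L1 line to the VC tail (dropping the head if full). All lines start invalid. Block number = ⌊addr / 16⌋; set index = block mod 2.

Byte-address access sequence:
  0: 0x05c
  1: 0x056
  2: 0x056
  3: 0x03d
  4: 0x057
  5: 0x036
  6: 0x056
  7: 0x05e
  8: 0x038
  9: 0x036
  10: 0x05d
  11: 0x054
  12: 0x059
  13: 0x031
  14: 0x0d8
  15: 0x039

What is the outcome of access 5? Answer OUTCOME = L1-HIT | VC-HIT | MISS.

OUTCOME = VC-HIT

0: 0x5c (blk 5, set 1) → MISS  vc=[]
1: 0x56 (blk 5, set 1) → L1-HIT  vc=[]
2: 0x56 (blk 5, set 1) → L1-HIT  vc=[]
3: 0x3d (blk 3, set 1) → MISS  vc=[5]
4: 0x57 (blk 5, set 1) → VC-HIT  vc=[3]
5: 0x36 (blk 3, set 1) → VC-HIT  vc=[5]
6: 0x56 (blk 5, set 1) → VC-HIT  vc=[3]
7: 0x5e (blk 5, set 1) → L1-HIT  vc=[3]
8: 0x38 (blk 3, set 1) → VC-HIT  vc=[5]
9: 0x36 (blk 3, set 1) → L1-HIT  vc=[5]
10: 0x5d (blk 5, set 1) → VC-HIT  vc=[3]
11: 0x54 (blk 5, set 1) → L1-HIT  vc=[3]
12: 0x59 (blk 5, set 1) → L1-HIT  vc=[3]
13: 0x31 (blk 3, set 1) → VC-HIT  vc=[5]
14: 0xd8 (blk 13, set 1) → MISS  vc=[5, 3]
15: 0x39 (blk 3, set 1) → VC-HIT  vc=[5, 13]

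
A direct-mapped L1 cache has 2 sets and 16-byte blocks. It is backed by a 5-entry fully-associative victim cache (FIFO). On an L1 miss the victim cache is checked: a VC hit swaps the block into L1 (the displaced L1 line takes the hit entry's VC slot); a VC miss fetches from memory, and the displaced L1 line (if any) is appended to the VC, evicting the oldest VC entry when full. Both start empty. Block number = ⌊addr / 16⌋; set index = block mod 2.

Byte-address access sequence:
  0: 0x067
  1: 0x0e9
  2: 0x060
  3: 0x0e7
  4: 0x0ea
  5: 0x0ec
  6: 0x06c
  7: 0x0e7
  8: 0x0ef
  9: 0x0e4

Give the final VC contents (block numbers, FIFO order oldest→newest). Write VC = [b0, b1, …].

VC = [6]

  [0] addr=0x67 blk=6 s=0: MISS | VC []
  [1] addr=0xe9 blk=14 s=0: MISS | VC [6]
  [2] addr=0x60 blk=6 s=0: VC-HIT | VC [14]
  [3] addr=0xe7 blk=14 s=0: VC-HIT | VC [6]
  [4] addr=0xea blk=14 s=0: L1-HIT | VC [6]
  [5] addr=0xec blk=14 s=0: L1-HIT | VC [6]
  [6] addr=0x6c blk=6 s=0: VC-HIT | VC [14]
  [7] addr=0xe7 blk=14 s=0: VC-HIT | VC [6]
  [8] addr=0xef blk=14 s=0: L1-HIT | VC [6]
  [9] addr=0xe4 blk=14 s=0: L1-HIT | VC [6]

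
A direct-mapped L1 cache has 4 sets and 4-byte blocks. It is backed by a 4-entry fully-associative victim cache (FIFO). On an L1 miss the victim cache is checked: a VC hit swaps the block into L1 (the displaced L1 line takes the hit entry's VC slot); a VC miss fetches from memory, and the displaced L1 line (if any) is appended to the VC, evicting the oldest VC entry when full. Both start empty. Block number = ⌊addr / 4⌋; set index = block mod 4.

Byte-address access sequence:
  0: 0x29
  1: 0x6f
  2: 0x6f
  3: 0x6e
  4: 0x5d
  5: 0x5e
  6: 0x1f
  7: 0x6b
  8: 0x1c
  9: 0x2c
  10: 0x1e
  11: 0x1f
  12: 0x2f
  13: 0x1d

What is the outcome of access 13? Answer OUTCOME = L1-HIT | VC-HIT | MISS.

  [0] addr=0x29 blk=10 s=2: MISS | VC []
  [1] addr=0x6f blk=27 s=3: MISS | VC []
  [2] addr=0x6f blk=27 s=3: L1-HIT | VC []
  [3] addr=0x6e blk=27 s=3: L1-HIT | VC []
  [4] addr=0x5d blk=23 s=3: MISS | VC [27]
  [5] addr=0x5e blk=23 s=3: L1-HIT | VC [27]
  [6] addr=0x1f blk=7 s=3: MISS | VC [27, 23]
  [7] addr=0x6b blk=26 s=2: MISS | VC [27, 23, 10]
  [8] addr=0x1c blk=7 s=3: L1-HIT | VC [27, 23, 10]
  [9] addr=0x2c blk=11 s=3: MISS | VC [27, 23, 10, 7]
  [10] addr=0x1e blk=7 s=3: VC-HIT | VC [27, 23, 10, 11]
  [11] addr=0x1f blk=7 s=3: L1-HIT | VC [27, 23, 10, 11]
  [12] addr=0x2f blk=11 s=3: VC-HIT | VC [27, 23, 10, 7]
  [13] addr=0x1d blk=7 s=3: VC-HIT | VC [27, 23, 10, 11]

OUTCOME = VC-HIT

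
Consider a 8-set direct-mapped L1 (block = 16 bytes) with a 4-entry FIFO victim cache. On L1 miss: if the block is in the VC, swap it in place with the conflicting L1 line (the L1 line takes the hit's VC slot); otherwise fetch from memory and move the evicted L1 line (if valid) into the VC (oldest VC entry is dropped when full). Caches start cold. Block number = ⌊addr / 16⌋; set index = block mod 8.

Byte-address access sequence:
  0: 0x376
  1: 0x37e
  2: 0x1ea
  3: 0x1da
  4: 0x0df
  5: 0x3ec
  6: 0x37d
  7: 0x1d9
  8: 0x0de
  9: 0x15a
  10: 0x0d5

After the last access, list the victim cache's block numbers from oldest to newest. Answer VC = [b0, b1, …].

  [0] addr=0x376 blk=55 s=7: MISS | VC []
  [1] addr=0x37e blk=55 s=7: L1-HIT | VC []
  [2] addr=0x1ea blk=30 s=6: MISS | VC []
  [3] addr=0x1da blk=29 s=5: MISS | VC []
  [4] addr=0xdf blk=13 s=5: MISS | VC [29]
  [5] addr=0x3ec blk=62 s=6: MISS | VC [29, 30]
  [6] addr=0x37d blk=55 s=7: L1-HIT | VC [29, 30]
  [7] addr=0x1d9 blk=29 s=5: VC-HIT | VC [13, 30]
  [8] addr=0xde blk=13 s=5: VC-HIT | VC [29, 30]
  [9] addr=0x15a blk=21 s=5: MISS | VC [29, 30, 13]
  [10] addr=0xd5 blk=13 s=5: VC-HIT | VC [29, 30, 21]

VC = [29, 30, 21]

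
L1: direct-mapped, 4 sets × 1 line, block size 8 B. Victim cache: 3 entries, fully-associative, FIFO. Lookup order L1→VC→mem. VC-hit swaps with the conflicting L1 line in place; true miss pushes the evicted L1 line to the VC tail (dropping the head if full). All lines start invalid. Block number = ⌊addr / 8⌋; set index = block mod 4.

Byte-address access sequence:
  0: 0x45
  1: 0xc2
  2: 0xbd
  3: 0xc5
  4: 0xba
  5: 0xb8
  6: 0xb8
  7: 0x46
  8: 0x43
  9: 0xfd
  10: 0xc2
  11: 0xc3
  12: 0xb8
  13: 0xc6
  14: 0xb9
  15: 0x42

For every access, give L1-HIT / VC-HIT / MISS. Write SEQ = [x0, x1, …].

SEQ = [MISS, MISS, MISS, L1-HIT, L1-HIT, L1-HIT, L1-HIT, VC-HIT, L1-HIT, MISS, VC-HIT, L1-HIT, VC-HIT, L1-HIT, L1-HIT, VC-HIT]

0: 0x45 (blk 8, set 0) → MISS  vc=[]
1: 0xc2 (blk 24, set 0) → MISS  vc=[8]
2: 0xbd (blk 23, set 3) → MISS  vc=[8]
3: 0xc5 (blk 24, set 0) → L1-HIT  vc=[8]
4: 0xba (blk 23, set 3) → L1-HIT  vc=[8]
5: 0xb8 (blk 23, set 3) → L1-HIT  vc=[8]
6: 0xb8 (blk 23, set 3) → L1-HIT  vc=[8]
7: 0x46 (blk 8, set 0) → VC-HIT  vc=[24]
8: 0x43 (blk 8, set 0) → L1-HIT  vc=[24]
9: 0xfd (blk 31, set 3) → MISS  vc=[24, 23]
10: 0xc2 (blk 24, set 0) → VC-HIT  vc=[8, 23]
11: 0xc3 (blk 24, set 0) → L1-HIT  vc=[8, 23]
12: 0xb8 (blk 23, set 3) → VC-HIT  vc=[8, 31]
13: 0xc6 (blk 24, set 0) → L1-HIT  vc=[8, 31]
14: 0xb9 (blk 23, set 3) → L1-HIT  vc=[8, 31]
15: 0x42 (blk 8, set 0) → VC-HIT  vc=[24, 31]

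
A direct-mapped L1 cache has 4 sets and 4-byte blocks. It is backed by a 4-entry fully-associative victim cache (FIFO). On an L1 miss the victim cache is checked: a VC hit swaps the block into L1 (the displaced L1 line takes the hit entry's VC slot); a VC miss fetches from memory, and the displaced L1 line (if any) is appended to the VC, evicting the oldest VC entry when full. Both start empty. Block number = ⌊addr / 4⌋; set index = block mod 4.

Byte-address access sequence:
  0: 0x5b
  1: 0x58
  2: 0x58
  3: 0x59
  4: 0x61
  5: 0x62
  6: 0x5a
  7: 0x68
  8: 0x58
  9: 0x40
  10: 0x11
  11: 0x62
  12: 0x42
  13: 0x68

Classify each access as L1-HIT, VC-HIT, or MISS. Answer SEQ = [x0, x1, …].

SEQ = [MISS, L1-HIT, L1-HIT, L1-HIT, MISS, L1-HIT, L1-HIT, MISS, VC-HIT, MISS, MISS, VC-HIT, VC-HIT, VC-HIT]

  [0] addr=0x5b blk=22 s=2: MISS | VC []
  [1] addr=0x58 blk=22 s=2: L1-HIT | VC []
  [2] addr=0x58 blk=22 s=2: L1-HIT | VC []
  [3] addr=0x59 blk=22 s=2: L1-HIT | VC []
  [4] addr=0x61 blk=24 s=0: MISS | VC []
  [5] addr=0x62 blk=24 s=0: L1-HIT | VC []
  [6] addr=0x5a blk=22 s=2: L1-HIT | VC []
  [7] addr=0x68 blk=26 s=2: MISS | VC [22]
  [8] addr=0x58 blk=22 s=2: VC-HIT | VC [26]
  [9] addr=0x40 blk=16 s=0: MISS | VC [26, 24]
  [10] addr=0x11 blk=4 s=0: MISS | VC [26, 24, 16]
  [11] addr=0x62 blk=24 s=0: VC-HIT | VC [26, 4, 16]
  [12] addr=0x42 blk=16 s=0: VC-HIT | VC [26, 4, 24]
  [13] addr=0x68 blk=26 s=2: VC-HIT | VC [22, 4, 24]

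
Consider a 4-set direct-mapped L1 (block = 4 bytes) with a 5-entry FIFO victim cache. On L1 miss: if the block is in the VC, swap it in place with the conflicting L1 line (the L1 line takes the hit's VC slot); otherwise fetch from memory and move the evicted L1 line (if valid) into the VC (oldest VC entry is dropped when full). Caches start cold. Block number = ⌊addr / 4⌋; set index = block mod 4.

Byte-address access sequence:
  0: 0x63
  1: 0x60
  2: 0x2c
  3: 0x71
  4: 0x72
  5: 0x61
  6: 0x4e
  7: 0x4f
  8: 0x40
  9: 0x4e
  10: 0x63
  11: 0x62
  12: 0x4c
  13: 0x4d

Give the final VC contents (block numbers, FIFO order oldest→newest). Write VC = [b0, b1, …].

0: 0x63 (blk 24, set 0) → MISS  vc=[]
1: 0x60 (blk 24, set 0) → L1-HIT  vc=[]
2: 0x2c (blk 11, set 3) → MISS  vc=[]
3: 0x71 (blk 28, set 0) → MISS  vc=[24]
4: 0x72 (blk 28, set 0) → L1-HIT  vc=[24]
5: 0x61 (blk 24, set 0) → VC-HIT  vc=[28]
6: 0x4e (blk 19, set 3) → MISS  vc=[28, 11]
7: 0x4f (blk 19, set 3) → L1-HIT  vc=[28, 11]
8: 0x40 (blk 16, set 0) → MISS  vc=[28, 11, 24]
9: 0x4e (blk 19, set 3) → L1-HIT  vc=[28, 11, 24]
10: 0x63 (blk 24, set 0) → VC-HIT  vc=[28, 11, 16]
11: 0x62 (blk 24, set 0) → L1-HIT  vc=[28, 11, 16]
12: 0x4c (blk 19, set 3) → L1-HIT  vc=[28, 11, 16]
13: 0x4d (blk 19, set 3) → L1-HIT  vc=[28, 11, 16]

VC = [28, 11, 16]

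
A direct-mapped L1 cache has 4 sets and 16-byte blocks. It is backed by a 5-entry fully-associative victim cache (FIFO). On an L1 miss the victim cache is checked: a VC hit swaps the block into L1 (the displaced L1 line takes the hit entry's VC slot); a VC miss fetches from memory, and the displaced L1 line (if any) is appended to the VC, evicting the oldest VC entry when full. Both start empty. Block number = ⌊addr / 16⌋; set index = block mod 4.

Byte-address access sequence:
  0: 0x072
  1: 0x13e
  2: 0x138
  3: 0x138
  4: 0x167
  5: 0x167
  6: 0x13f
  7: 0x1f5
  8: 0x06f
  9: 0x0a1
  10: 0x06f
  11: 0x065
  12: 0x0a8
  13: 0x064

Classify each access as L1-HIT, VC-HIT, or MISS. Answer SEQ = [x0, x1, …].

SEQ = [MISS, MISS, L1-HIT, L1-HIT, MISS, L1-HIT, L1-HIT, MISS, MISS, MISS, VC-HIT, L1-HIT, VC-HIT, VC-HIT]

#0 0x72→b7/s3 MISS; vc=[]
#1 0x13e→b19/s3 MISS; vc=[7]
#2 0x138→b19/s3 L1-HIT; vc=[7]
#3 0x138→b19/s3 L1-HIT; vc=[7]
#4 0x167→b22/s2 MISS; vc=[7]
#5 0x167→b22/s2 L1-HIT; vc=[7]
#6 0x13f→b19/s3 L1-HIT; vc=[7]
#7 0x1f5→b31/s3 MISS; vc=[7,19]
#8 0x6f→b6/s2 MISS; vc=[7,19,22]
#9 0xa1→b10/s2 MISS; vc=[7,19,22,6]
#10 0x6f→b6/s2 VC-HIT; vc=[7,19,22,10]
#11 0x65→b6/s2 L1-HIT; vc=[7,19,22,10]
#12 0xa8→b10/s2 VC-HIT; vc=[7,19,22,6]
#13 0x64→b6/s2 VC-HIT; vc=[7,19,22,10]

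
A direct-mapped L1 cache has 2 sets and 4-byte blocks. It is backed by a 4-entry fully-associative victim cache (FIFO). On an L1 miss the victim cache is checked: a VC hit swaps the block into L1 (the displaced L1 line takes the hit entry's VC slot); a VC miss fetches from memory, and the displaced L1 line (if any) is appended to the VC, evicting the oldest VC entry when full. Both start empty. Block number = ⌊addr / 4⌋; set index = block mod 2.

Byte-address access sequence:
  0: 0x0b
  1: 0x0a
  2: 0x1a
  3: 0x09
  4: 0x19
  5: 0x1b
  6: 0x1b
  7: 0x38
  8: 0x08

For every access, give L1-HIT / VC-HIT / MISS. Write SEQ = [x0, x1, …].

#0 0xb→b2/s0 MISS; vc=[]
#1 0xa→b2/s0 L1-HIT; vc=[]
#2 0x1a→b6/s0 MISS; vc=[2]
#3 0x9→b2/s0 VC-HIT; vc=[6]
#4 0x19→b6/s0 VC-HIT; vc=[2]
#5 0x1b→b6/s0 L1-HIT; vc=[2]
#6 0x1b→b6/s0 L1-HIT; vc=[2]
#7 0x38→b14/s0 MISS; vc=[2,6]
#8 0x8→b2/s0 VC-HIT; vc=[14,6]

SEQ = [MISS, L1-HIT, MISS, VC-HIT, VC-HIT, L1-HIT, L1-HIT, MISS, VC-HIT]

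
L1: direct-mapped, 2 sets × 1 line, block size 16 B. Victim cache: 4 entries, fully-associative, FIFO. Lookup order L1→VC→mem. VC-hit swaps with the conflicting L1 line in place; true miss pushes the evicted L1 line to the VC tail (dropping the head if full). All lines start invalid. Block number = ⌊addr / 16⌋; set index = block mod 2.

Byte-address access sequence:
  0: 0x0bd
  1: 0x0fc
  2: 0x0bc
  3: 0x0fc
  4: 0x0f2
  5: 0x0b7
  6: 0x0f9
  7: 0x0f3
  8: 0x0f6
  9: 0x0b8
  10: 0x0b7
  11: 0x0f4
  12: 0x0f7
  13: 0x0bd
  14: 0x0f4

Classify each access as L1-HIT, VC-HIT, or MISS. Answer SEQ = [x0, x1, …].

SEQ = [MISS, MISS, VC-HIT, VC-HIT, L1-HIT, VC-HIT, VC-HIT, L1-HIT, L1-HIT, VC-HIT, L1-HIT, VC-HIT, L1-HIT, VC-HIT, VC-HIT]

#0 0xbd→b11/s1 MISS; vc=[]
#1 0xfc→b15/s1 MISS; vc=[11]
#2 0xbc→b11/s1 VC-HIT; vc=[15]
#3 0xfc→b15/s1 VC-HIT; vc=[11]
#4 0xf2→b15/s1 L1-HIT; vc=[11]
#5 0xb7→b11/s1 VC-HIT; vc=[15]
#6 0xf9→b15/s1 VC-HIT; vc=[11]
#7 0xf3→b15/s1 L1-HIT; vc=[11]
#8 0xf6→b15/s1 L1-HIT; vc=[11]
#9 0xb8→b11/s1 VC-HIT; vc=[15]
#10 0xb7→b11/s1 L1-HIT; vc=[15]
#11 0xf4→b15/s1 VC-HIT; vc=[11]
#12 0xf7→b15/s1 L1-HIT; vc=[11]
#13 0xbd→b11/s1 VC-HIT; vc=[15]
#14 0xf4→b15/s1 VC-HIT; vc=[11]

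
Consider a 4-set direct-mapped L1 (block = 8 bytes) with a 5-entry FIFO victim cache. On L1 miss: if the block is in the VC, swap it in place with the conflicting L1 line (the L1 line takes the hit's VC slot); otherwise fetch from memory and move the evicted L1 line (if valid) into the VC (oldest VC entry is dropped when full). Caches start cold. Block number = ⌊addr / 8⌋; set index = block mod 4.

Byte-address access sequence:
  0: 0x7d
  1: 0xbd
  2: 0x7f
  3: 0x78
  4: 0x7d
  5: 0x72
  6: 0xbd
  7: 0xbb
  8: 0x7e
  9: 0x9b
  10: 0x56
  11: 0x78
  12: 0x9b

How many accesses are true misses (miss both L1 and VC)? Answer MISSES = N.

#0 0x7d→b15/s3 MISS; vc=[]
#1 0xbd→b23/s3 MISS; vc=[15]
#2 0x7f→b15/s3 VC-HIT; vc=[23]
#3 0x78→b15/s3 L1-HIT; vc=[23]
#4 0x7d→b15/s3 L1-HIT; vc=[23]
#5 0x72→b14/s2 MISS; vc=[23]
#6 0xbd→b23/s3 VC-HIT; vc=[15]
#7 0xbb→b23/s3 L1-HIT; vc=[15]
#8 0x7e→b15/s3 VC-HIT; vc=[23]
#9 0x9b→b19/s3 MISS; vc=[23,15]
#10 0x56→b10/s2 MISS; vc=[23,15,14]
#11 0x78→b15/s3 VC-HIT; vc=[23,19,14]
#12 0x9b→b19/s3 VC-HIT; vc=[23,15,14]

MISSES = 5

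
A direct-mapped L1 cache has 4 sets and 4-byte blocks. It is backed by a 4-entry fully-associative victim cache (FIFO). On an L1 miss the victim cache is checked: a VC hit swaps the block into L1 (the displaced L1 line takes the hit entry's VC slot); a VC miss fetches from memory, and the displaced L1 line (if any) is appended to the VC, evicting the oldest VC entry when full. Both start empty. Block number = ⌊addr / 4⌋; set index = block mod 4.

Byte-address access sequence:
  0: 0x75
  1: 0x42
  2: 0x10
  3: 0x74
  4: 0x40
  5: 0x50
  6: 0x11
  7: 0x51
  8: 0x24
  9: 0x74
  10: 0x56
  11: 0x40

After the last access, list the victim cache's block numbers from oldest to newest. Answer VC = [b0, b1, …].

  [0] addr=0x75 blk=29 s=1: MISS | VC []
  [1] addr=0x42 blk=16 s=0: MISS | VC []
  [2] addr=0x10 blk=4 s=0: MISS | VC [16]
  [3] addr=0x74 blk=29 s=1: L1-HIT | VC [16]
  [4] addr=0x40 blk=16 s=0: VC-HIT | VC [4]
  [5] addr=0x50 blk=20 s=0: MISS | VC [4, 16]
  [6] addr=0x11 blk=4 s=0: VC-HIT | VC [20, 16]
  [7] addr=0x51 blk=20 s=0: VC-HIT | VC [4, 16]
  [8] addr=0x24 blk=9 s=1: MISS | VC [4, 16, 29]
  [9] addr=0x74 blk=29 s=1: VC-HIT | VC [4, 16, 9]
  [10] addr=0x56 blk=21 s=1: MISS | VC [4, 16, 9, 29]
  [11] addr=0x40 blk=16 s=0: VC-HIT | VC [4, 20, 9, 29]

VC = [4, 20, 9, 29]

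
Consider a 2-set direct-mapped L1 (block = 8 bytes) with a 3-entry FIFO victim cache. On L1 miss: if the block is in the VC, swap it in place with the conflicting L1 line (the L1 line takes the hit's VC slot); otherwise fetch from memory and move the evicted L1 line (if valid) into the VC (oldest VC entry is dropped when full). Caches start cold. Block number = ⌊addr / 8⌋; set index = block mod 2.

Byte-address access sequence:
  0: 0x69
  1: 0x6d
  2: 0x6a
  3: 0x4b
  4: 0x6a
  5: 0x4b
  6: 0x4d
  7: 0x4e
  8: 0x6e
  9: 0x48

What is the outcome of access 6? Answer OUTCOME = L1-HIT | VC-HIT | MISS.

  [0] addr=0x69 blk=13 s=1: MISS | VC []
  [1] addr=0x6d blk=13 s=1: L1-HIT | VC []
  [2] addr=0x6a blk=13 s=1: L1-HIT | VC []
  [3] addr=0x4b blk=9 s=1: MISS | VC [13]
  [4] addr=0x6a blk=13 s=1: VC-HIT | VC [9]
  [5] addr=0x4b blk=9 s=1: VC-HIT | VC [13]
  [6] addr=0x4d blk=9 s=1: L1-HIT | VC [13]
  [7] addr=0x4e blk=9 s=1: L1-HIT | VC [13]
  [8] addr=0x6e blk=13 s=1: VC-HIT | VC [9]
  [9] addr=0x48 blk=9 s=1: VC-HIT | VC [13]

OUTCOME = L1-HIT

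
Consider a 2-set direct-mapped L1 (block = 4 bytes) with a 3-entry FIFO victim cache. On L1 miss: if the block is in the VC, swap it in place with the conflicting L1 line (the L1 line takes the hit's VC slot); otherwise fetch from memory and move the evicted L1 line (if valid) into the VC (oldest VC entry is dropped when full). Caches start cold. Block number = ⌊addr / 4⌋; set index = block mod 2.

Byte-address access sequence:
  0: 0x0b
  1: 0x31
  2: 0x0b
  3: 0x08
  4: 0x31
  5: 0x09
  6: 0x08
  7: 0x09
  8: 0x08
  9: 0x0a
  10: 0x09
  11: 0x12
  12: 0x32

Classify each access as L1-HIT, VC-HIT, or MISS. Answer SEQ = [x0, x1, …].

SEQ = [MISS, MISS, VC-HIT, L1-HIT, VC-HIT, VC-HIT, L1-HIT, L1-HIT, L1-HIT, L1-HIT, L1-HIT, MISS, VC-HIT]

0: 0xb (blk 2, set 0) → MISS  vc=[]
1: 0x31 (blk 12, set 0) → MISS  vc=[2]
2: 0xb (blk 2, set 0) → VC-HIT  vc=[12]
3: 0x8 (blk 2, set 0) → L1-HIT  vc=[12]
4: 0x31 (blk 12, set 0) → VC-HIT  vc=[2]
5: 0x9 (blk 2, set 0) → VC-HIT  vc=[12]
6: 0x8 (blk 2, set 0) → L1-HIT  vc=[12]
7: 0x9 (blk 2, set 0) → L1-HIT  vc=[12]
8: 0x8 (blk 2, set 0) → L1-HIT  vc=[12]
9: 0xa (blk 2, set 0) → L1-HIT  vc=[12]
10: 0x9 (blk 2, set 0) → L1-HIT  vc=[12]
11: 0x12 (blk 4, set 0) → MISS  vc=[12, 2]
12: 0x32 (blk 12, set 0) → VC-HIT  vc=[4, 2]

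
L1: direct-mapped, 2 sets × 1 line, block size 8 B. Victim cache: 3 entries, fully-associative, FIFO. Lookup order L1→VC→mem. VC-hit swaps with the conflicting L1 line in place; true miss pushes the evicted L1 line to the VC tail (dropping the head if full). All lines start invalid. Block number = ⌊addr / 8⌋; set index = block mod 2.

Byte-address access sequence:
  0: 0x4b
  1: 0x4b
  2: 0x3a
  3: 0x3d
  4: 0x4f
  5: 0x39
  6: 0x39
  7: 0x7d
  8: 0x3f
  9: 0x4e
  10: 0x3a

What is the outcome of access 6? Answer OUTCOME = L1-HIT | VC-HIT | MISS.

#0 0x4b→b9/s1 MISS; vc=[]
#1 0x4b→b9/s1 L1-HIT; vc=[]
#2 0x3a→b7/s1 MISS; vc=[9]
#3 0x3d→b7/s1 L1-HIT; vc=[9]
#4 0x4f→b9/s1 VC-HIT; vc=[7]
#5 0x39→b7/s1 VC-HIT; vc=[9]
#6 0x39→b7/s1 L1-HIT; vc=[9]
#7 0x7d→b15/s1 MISS; vc=[9,7]
#8 0x3f→b7/s1 VC-HIT; vc=[9,15]
#9 0x4e→b9/s1 VC-HIT; vc=[7,15]
#10 0x3a→b7/s1 VC-HIT; vc=[9,15]

OUTCOME = L1-HIT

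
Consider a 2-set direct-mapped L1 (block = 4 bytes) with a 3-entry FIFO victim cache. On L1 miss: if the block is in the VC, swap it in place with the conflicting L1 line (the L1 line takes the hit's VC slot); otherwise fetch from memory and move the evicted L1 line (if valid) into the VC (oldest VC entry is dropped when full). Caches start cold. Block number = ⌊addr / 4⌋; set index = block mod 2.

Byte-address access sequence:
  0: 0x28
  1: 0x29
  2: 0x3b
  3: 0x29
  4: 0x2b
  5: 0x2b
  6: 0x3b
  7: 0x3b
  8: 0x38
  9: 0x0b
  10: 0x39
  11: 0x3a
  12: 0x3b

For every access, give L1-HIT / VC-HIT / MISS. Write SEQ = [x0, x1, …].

0: 0x28 (blk 10, set 0) → MISS  vc=[]
1: 0x29 (blk 10, set 0) → L1-HIT  vc=[]
2: 0x3b (blk 14, set 0) → MISS  vc=[10]
3: 0x29 (blk 10, set 0) → VC-HIT  vc=[14]
4: 0x2b (blk 10, set 0) → L1-HIT  vc=[14]
5: 0x2b (blk 10, set 0) → L1-HIT  vc=[14]
6: 0x3b (blk 14, set 0) → VC-HIT  vc=[10]
7: 0x3b (blk 14, set 0) → L1-HIT  vc=[10]
8: 0x38 (blk 14, set 0) → L1-HIT  vc=[10]
9: 0xb (blk 2, set 0) → MISS  vc=[10, 14]
10: 0x39 (blk 14, set 0) → VC-HIT  vc=[10, 2]
11: 0x3a (blk 14, set 0) → L1-HIT  vc=[10, 2]
12: 0x3b (blk 14, set 0) → L1-HIT  vc=[10, 2]

SEQ = [MISS, L1-HIT, MISS, VC-HIT, L1-HIT, L1-HIT, VC-HIT, L1-HIT, L1-HIT, MISS, VC-HIT, L1-HIT, L1-HIT]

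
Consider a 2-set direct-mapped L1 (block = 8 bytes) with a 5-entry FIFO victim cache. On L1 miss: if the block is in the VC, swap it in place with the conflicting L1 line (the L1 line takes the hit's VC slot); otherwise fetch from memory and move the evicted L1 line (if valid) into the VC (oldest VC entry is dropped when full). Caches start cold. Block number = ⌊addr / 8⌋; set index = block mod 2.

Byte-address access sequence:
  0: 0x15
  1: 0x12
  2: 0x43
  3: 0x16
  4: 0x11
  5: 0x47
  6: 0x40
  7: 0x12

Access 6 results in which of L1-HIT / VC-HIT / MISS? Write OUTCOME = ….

#0 0x15→b2/s0 MISS; vc=[]
#1 0x12→b2/s0 L1-HIT; vc=[]
#2 0x43→b8/s0 MISS; vc=[2]
#3 0x16→b2/s0 VC-HIT; vc=[8]
#4 0x11→b2/s0 L1-HIT; vc=[8]
#5 0x47→b8/s0 VC-HIT; vc=[2]
#6 0x40→b8/s0 L1-HIT; vc=[2]
#7 0x12→b2/s0 VC-HIT; vc=[8]

OUTCOME = L1-HIT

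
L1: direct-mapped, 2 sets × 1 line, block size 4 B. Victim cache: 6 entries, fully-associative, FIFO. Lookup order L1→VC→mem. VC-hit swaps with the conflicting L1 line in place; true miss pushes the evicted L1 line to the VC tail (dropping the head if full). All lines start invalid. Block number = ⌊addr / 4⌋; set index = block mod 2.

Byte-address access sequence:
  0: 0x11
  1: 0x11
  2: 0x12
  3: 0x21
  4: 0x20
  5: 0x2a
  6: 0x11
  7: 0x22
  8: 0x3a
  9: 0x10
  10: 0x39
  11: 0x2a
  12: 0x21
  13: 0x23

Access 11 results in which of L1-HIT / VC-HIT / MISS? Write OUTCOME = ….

OUTCOME = VC-HIT

#0 0x11→b4/s0 MISS; vc=[]
#1 0x11→b4/s0 L1-HIT; vc=[]
#2 0x12→b4/s0 L1-HIT; vc=[]
#3 0x21→b8/s0 MISS; vc=[4]
#4 0x20→b8/s0 L1-HIT; vc=[4]
#5 0x2a→b10/s0 MISS; vc=[4,8]
#6 0x11→b4/s0 VC-HIT; vc=[10,8]
#7 0x22→b8/s0 VC-HIT; vc=[10,4]
#8 0x3a→b14/s0 MISS; vc=[10,4,8]
#9 0x10→b4/s0 VC-HIT; vc=[10,14,8]
#10 0x39→b14/s0 VC-HIT; vc=[10,4,8]
#11 0x2a→b10/s0 VC-HIT; vc=[14,4,8]
#12 0x21→b8/s0 VC-HIT; vc=[14,4,10]
#13 0x23→b8/s0 L1-HIT; vc=[14,4,10]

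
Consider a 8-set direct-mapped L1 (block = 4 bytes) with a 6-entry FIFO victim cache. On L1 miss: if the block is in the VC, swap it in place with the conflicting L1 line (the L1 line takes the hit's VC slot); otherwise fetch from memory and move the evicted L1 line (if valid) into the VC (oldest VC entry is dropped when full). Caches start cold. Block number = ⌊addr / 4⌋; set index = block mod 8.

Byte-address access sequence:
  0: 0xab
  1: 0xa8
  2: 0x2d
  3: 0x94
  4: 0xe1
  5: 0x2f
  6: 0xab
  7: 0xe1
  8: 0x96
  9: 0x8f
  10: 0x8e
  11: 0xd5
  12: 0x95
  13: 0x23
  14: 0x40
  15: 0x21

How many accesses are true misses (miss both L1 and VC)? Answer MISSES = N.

MISSES = 8

#0 0xab→b42/s2 MISS; vc=[]
#1 0xa8→b42/s2 L1-HIT; vc=[]
#2 0x2d→b11/s3 MISS; vc=[]
#3 0x94→b37/s5 MISS; vc=[]
#4 0xe1→b56/s0 MISS; vc=[]
#5 0x2f→b11/s3 L1-HIT; vc=[]
#6 0xab→b42/s2 L1-HIT; vc=[]
#7 0xe1→b56/s0 L1-HIT; vc=[]
#8 0x96→b37/s5 L1-HIT; vc=[]
#9 0x8f→b35/s3 MISS; vc=[11]
#10 0x8e→b35/s3 L1-HIT; vc=[11]
#11 0xd5→b53/s5 MISS; vc=[11,37]
#12 0x95→b37/s5 VC-HIT; vc=[11,53]
#13 0x23→b8/s0 MISS; vc=[11,53,56]
#14 0x40→b16/s0 MISS; vc=[11,53,56,8]
#15 0x21→b8/s0 VC-HIT; vc=[11,53,56,16]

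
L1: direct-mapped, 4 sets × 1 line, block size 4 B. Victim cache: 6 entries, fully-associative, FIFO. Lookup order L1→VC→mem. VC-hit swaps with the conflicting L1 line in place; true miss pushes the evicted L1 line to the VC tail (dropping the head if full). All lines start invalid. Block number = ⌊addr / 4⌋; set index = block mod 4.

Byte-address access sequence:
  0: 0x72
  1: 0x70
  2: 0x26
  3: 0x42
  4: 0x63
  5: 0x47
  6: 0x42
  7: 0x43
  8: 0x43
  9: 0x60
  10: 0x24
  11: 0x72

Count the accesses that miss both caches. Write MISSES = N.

MISSES = 5

#0 0x72→b28/s0 MISS; vc=[]
#1 0x70→b28/s0 L1-HIT; vc=[]
#2 0x26→b9/s1 MISS; vc=[]
#3 0x42→b16/s0 MISS; vc=[28]
#4 0x63→b24/s0 MISS; vc=[28,16]
#5 0x47→b17/s1 MISS; vc=[28,16,9]
#6 0x42→b16/s0 VC-HIT; vc=[28,24,9]
#7 0x43→b16/s0 L1-HIT; vc=[28,24,9]
#8 0x43→b16/s0 L1-HIT; vc=[28,24,9]
#9 0x60→b24/s0 VC-HIT; vc=[28,16,9]
#10 0x24→b9/s1 VC-HIT; vc=[28,16,17]
#11 0x72→b28/s0 VC-HIT; vc=[24,16,17]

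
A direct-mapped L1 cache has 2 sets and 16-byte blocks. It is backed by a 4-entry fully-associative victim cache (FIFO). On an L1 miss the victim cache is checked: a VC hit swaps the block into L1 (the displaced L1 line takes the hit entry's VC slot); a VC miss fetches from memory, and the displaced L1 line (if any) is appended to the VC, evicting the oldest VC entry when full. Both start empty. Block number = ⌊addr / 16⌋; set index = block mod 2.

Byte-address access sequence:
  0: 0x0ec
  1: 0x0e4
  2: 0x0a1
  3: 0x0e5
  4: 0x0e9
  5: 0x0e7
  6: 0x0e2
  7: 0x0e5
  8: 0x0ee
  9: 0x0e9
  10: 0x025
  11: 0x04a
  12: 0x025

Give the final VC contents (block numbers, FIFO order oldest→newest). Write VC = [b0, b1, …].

0: 0xec (blk 14, set 0) → MISS  vc=[]
1: 0xe4 (blk 14, set 0) → L1-HIT  vc=[]
2: 0xa1 (blk 10, set 0) → MISS  vc=[14]
3: 0xe5 (blk 14, set 0) → VC-HIT  vc=[10]
4: 0xe9 (blk 14, set 0) → L1-HIT  vc=[10]
5: 0xe7 (blk 14, set 0) → L1-HIT  vc=[10]
6: 0xe2 (blk 14, set 0) → L1-HIT  vc=[10]
7: 0xe5 (blk 14, set 0) → L1-HIT  vc=[10]
8: 0xee (blk 14, set 0) → L1-HIT  vc=[10]
9: 0xe9 (blk 14, set 0) → L1-HIT  vc=[10]
10: 0x25 (blk 2, set 0) → MISS  vc=[10, 14]
11: 0x4a (blk 4, set 0) → MISS  vc=[10, 14, 2]
12: 0x25 (blk 2, set 0) → VC-HIT  vc=[10, 14, 4]

VC = [10, 14, 4]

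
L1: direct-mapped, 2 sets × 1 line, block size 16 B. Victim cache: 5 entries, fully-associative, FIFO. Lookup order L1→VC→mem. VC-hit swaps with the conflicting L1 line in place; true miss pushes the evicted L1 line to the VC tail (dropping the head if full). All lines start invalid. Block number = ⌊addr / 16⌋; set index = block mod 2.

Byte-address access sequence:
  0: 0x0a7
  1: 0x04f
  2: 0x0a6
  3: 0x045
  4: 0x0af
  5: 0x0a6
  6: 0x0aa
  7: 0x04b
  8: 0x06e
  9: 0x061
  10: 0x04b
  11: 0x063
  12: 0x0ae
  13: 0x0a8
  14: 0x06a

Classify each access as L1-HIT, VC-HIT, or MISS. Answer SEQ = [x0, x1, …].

0: 0xa7 (blk 10, set 0) → MISS  vc=[]
1: 0x4f (blk 4, set 0) → MISS  vc=[10]
2: 0xa6 (blk 10, set 0) → VC-HIT  vc=[4]
3: 0x45 (blk 4, set 0) → VC-HIT  vc=[10]
4: 0xaf (blk 10, set 0) → VC-HIT  vc=[4]
5: 0xa6 (blk 10, set 0) → L1-HIT  vc=[4]
6: 0xaa (blk 10, set 0) → L1-HIT  vc=[4]
7: 0x4b (blk 4, set 0) → VC-HIT  vc=[10]
8: 0x6e (blk 6, set 0) → MISS  vc=[10, 4]
9: 0x61 (blk 6, set 0) → L1-HIT  vc=[10, 4]
10: 0x4b (blk 4, set 0) → VC-HIT  vc=[10, 6]
11: 0x63 (blk 6, set 0) → VC-HIT  vc=[10, 4]
12: 0xae (blk 10, set 0) → VC-HIT  vc=[6, 4]
13: 0xa8 (blk 10, set 0) → L1-HIT  vc=[6, 4]
14: 0x6a (blk 6, set 0) → VC-HIT  vc=[10, 4]

SEQ = [MISS, MISS, VC-HIT, VC-HIT, VC-HIT, L1-HIT, L1-HIT, VC-HIT, MISS, L1-HIT, VC-HIT, VC-HIT, VC-HIT, L1-HIT, VC-HIT]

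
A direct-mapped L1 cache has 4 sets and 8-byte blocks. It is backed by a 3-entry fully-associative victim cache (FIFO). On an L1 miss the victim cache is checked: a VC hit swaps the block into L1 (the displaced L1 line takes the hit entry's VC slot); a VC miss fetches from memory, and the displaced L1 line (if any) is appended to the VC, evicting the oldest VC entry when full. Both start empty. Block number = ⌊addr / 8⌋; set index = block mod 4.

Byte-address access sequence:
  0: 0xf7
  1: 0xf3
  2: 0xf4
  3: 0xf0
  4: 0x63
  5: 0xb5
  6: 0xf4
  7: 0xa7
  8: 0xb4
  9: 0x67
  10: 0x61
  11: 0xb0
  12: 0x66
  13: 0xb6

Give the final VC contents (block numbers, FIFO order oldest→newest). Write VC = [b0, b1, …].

  [0] addr=0xf7 blk=30 s=2: MISS | VC []
  [1] addr=0xf3 blk=30 s=2: L1-HIT | VC []
  [2] addr=0xf4 blk=30 s=2: L1-HIT | VC []
  [3] addr=0xf0 blk=30 s=2: L1-HIT | VC []
  [4] addr=0x63 blk=12 s=0: MISS | VC []
  [5] addr=0xb5 blk=22 s=2: MISS | VC [30]
  [6] addr=0xf4 blk=30 s=2: VC-HIT | VC [22]
  [7] addr=0xa7 blk=20 s=0: MISS | VC [22, 12]
  [8] addr=0xb4 blk=22 s=2: VC-HIT | VC [30, 12]
  [9] addr=0x67 blk=12 s=0: VC-HIT | VC [30, 20]
  [10] addr=0x61 blk=12 s=0: L1-HIT | VC [30, 20]
  [11] addr=0xb0 blk=22 s=2: L1-HIT | VC [30, 20]
  [12] addr=0x66 blk=12 s=0: L1-HIT | VC [30, 20]
  [13] addr=0xb6 blk=22 s=2: L1-HIT | VC [30, 20]

VC = [30, 20]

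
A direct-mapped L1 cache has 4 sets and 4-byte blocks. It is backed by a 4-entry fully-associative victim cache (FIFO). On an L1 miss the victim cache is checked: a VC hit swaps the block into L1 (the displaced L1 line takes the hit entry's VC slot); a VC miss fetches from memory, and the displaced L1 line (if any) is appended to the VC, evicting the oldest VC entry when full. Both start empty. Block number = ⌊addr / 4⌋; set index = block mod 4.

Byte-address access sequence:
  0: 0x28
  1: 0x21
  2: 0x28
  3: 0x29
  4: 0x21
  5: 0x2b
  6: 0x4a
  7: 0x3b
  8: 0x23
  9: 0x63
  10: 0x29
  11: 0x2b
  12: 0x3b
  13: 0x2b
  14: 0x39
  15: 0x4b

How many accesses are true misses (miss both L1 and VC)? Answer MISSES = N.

MISSES = 5

  [0] addr=0x28 blk=10 s=2: MISS | VC []
  [1] addr=0x21 blk=8 s=0: MISS | VC []
  [2] addr=0x28 blk=10 s=2: L1-HIT | VC []
  [3] addr=0x29 blk=10 s=2: L1-HIT | VC []
  [4] addr=0x21 blk=8 s=0: L1-HIT | VC []
  [5] addr=0x2b blk=10 s=2: L1-HIT | VC []
  [6] addr=0x4a blk=18 s=2: MISS | VC [10]
  [7] addr=0x3b blk=14 s=2: MISS | VC [10, 18]
  [8] addr=0x23 blk=8 s=0: L1-HIT | VC [10, 18]
  [9] addr=0x63 blk=24 s=0: MISS | VC [10, 18, 8]
  [10] addr=0x29 blk=10 s=2: VC-HIT | VC [14, 18, 8]
  [11] addr=0x2b blk=10 s=2: L1-HIT | VC [14, 18, 8]
  [12] addr=0x3b blk=14 s=2: VC-HIT | VC [10, 18, 8]
  [13] addr=0x2b blk=10 s=2: VC-HIT | VC [14, 18, 8]
  [14] addr=0x39 blk=14 s=2: VC-HIT | VC [10, 18, 8]
  [15] addr=0x4b blk=18 s=2: VC-HIT | VC [10, 14, 8]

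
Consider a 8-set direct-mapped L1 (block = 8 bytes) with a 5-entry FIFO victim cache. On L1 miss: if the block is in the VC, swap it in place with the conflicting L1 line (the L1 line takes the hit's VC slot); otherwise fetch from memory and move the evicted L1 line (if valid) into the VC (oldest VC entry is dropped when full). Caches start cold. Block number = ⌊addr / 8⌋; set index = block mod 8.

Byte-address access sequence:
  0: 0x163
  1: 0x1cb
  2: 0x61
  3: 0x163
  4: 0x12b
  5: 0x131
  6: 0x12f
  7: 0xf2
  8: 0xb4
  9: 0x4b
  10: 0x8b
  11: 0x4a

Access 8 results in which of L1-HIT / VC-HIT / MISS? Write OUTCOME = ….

OUTCOME = MISS

#0 0x163→b44/s4 MISS; vc=[]
#1 0x1cb→b57/s1 MISS; vc=[]
#2 0x61→b12/s4 MISS; vc=[44]
#3 0x163→b44/s4 VC-HIT; vc=[12]
#4 0x12b→b37/s5 MISS; vc=[12]
#5 0x131→b38/s6 MISS; vc=[12]
#6 0x12f→b37/s5 L1-HIT; vc=[12]
#7 0xf2→b30/s6 MISS; vc=[12,38]
#8 0xb4→b22/s6 MISS; vc=[12,38,30]
#9 0x4b→b9/s1 MISS; vc=[12,38,30,57]
#10 0x8b→b17/s1 MISS; vc=[12,38,30,57,9]
#11 0x4a→b9/s1 VC-HIT; vc=[12,38,30,57,17]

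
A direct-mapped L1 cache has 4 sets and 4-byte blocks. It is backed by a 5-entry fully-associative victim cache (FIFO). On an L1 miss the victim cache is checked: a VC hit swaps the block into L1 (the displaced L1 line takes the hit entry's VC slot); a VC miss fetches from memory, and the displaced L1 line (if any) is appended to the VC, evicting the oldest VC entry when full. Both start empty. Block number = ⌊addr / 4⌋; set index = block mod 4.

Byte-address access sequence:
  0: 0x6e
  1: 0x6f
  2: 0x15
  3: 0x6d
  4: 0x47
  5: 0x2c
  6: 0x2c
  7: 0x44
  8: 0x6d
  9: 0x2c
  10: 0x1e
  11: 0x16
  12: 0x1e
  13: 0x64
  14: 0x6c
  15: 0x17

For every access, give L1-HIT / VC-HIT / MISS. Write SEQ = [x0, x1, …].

SEQ = [MISS, L1-HIT, MISS, L1-HIT, MISS, MISS, L1-HIT, L1-HIT, VC-HIT, VC-HIT, MISS, VC-HIT, L1-HIT, MISS, VC-HIT, VC-HIT]

  [0] addr=0x6e blk=27 s=3: MISS | VC []
  [1] addr=0x6f blk=27 s=3: L1-HIT | VC []
  [2] addr=0x15 blk=5 s=1: MISS | VC []
  [3] addr=0x6d blk=27 s=3: L1-HIT | VC []
  [4] addr=0x47 blk=17 s=1: MISS | VC [5]
  [5] addr=0x2c blk=11 s=3: MISS | VC [5, 27]
  [6] addr=0x2c blk=11 s=3: L1-HIT | VC [5, 27]
  [7] addr=0x44 blk=17 s=1: L1-HIT | VC [5, 27]
  [8] addr=0x6d blk=27 s=3: VC-HIT | VC [5, 11]
  [9] addr=0x2c blk=11 s=3: VC-HIT | VC [5, 27]
  [10] addr=0x1e blk=7 s=3: MISS | VC [5, 27, 11]
  [11] addr=0x16 blk=5 s=1: VC-HIT | VC [17, 27, 11]
  [12] addr=0x1e blk=7 s=3: L1-HIT | VC [17, 27, 11]
  [13] addr=0x64 blk=25 s=1: MISS | VC [17, 27, 11, 5]
  [14] addr=0x6c blk=27 s=3: VC-HIT | VC [17, 7, 11, 5]
  [15] addr=0x17 blk=5 s=1: VC-HIT | VC [17, 7, 11, 25]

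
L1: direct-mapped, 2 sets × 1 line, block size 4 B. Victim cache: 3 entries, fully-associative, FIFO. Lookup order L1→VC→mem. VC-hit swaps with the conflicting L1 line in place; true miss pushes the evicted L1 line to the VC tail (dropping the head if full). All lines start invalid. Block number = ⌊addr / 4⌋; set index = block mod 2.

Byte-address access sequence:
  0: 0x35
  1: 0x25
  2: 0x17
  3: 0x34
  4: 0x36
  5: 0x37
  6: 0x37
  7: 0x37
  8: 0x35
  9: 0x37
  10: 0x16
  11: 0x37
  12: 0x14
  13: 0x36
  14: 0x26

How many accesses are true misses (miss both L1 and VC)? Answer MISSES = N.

#0 0x35→b13/s1 MISS; vc=[]
#1 0x25→b9/s1 MISS; vc=[13]
#2 0x17→b5/s1 MISS; vc=[13,9]
#3 0x34→b13/s1 VC-HIT; vc=[5,9]
#4 0x36→b13/s1 L1-HIT; vc=[5,9]
#5 0x37→b13/s1 L1-HIT; vc=[5,9]
#6 0x37→b13/s1 L1-HIT; vc=[5,9]
#7 0x37→b13/s1 L1-HIT; vc=[5,9]
#8 0x35→b13/s1 L1-HIT; vc=[5,9]
#9 0x37→b13/s1 L1-HIT; vc=[5,9]
#10 0x16→b5/s1 VC-HIT; vc=[13,9]
#11 0x37→b13/s1 VC-HIT; vc=[5,9]
#12 0x14→b5/s1 VC-HIT; vc=[13,9]
#13 0x36→b13/s1 VC-HIT; vc=[5,9]
#14 0x26→b9/s1 VC-HIT; vc=[5,13]

MISSES = 3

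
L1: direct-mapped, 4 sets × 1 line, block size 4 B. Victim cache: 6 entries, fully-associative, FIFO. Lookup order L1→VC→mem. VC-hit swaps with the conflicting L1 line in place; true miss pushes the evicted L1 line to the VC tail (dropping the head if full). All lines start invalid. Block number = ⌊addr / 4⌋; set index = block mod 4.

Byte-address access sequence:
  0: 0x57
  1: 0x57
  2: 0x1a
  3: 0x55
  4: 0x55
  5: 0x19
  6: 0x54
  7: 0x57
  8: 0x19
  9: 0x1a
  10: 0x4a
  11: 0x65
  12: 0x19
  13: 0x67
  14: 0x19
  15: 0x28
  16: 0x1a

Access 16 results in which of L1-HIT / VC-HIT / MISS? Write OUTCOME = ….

OUTCOME = VC-HIT

  [0] addr=0x57 blk=21 s=1: MISS | VC []
  [1] addr=0x57 blk=21 s=1: L1-HIT | VC []
  [2] addr=0x1a blk=6 s=2: MISS | VC []
  [3] addr=0x55 blk=21 s=1: L1-HIT | VC []
  [4] addr=0x55 blk=21 s=1: L1-HIT | VC []
  [5] addr=0x19 blk=6 s=2: L1-HIT | VC []
  [6] addr=0x54 blk=21 s=1: L1-HIT | VC []
  [7] addr=0x57 blk=21 s=1: L1-HIT | VC []
  [8] addr=0x19 blk=6 s=2: L1-HIT | VC []
  [9] addr=0x1a blk=6 s=2: L1-HIT | VC []
  [10] addr=0x4a blk=18 s=2: MISS | VC [6]
  [11] addr=0x65 blk=25 s=1: MISS | VC [6, 21]
  [12] addr=0x19 blk=6 s=2: VC-HIT | VC [18, 21]
  [13] addr=0x67 blk=25 s=1: L1-HIT | VC [18, 21]
  [14] addr=0x19 blk=6 s=2: L1-HIT | VC [18, 21]
  [15] addr=0x28 blk=10 s=2: MISS | VC [18, 21, 6]
  [16] addr=0x1a blk=6 s=2: VC-HIT | VC [18, 21, 10]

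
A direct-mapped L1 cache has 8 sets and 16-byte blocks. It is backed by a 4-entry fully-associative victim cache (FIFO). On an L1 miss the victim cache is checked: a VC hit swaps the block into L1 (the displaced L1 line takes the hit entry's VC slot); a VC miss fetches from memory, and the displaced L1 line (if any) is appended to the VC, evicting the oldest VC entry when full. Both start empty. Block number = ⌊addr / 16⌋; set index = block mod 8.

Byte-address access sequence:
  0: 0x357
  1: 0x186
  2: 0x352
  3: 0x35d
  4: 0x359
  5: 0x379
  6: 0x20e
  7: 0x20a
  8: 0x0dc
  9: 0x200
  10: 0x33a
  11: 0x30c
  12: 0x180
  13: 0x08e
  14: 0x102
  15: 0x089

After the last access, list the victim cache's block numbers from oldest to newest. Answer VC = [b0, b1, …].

#0 0x357→b53/s5 MISS; vc=[]
#1 0x186→b24/s0 MISS; vc=[]
#2 0x352→b53/s5 L1-HIT; vc=[]
#3 0x35d→b53/s5 L1-HIT; vc=[]
#4 0x359→b53/s5 L1-HIT; vc=[]
#5 0x379→b55/s7 MISS; vc=[]
#6 0x20e→b32/s0 MISS; vc=[24]
#7 0x20a→b32/s0 L1-HIT; vc=[24]
#8 0xdc→b13/s5 MISS; vc=[24,53]
#9 0x200→b32/s0 L1-HIT; vc=[24,53]
#10 0x33a→b51/s3 MISS; vc=[24,53]
#11 0x30c→b48/s0 MISS; vc=[24,53,32]
#12 0x180→b24/s0 VC-HIT; vc=[48,53,32]
#13 0x8e→b8/s0 MISS; vc=[48,53,32,24]
#14 0x102→b16/s0 MISS; vc=[53,32,24,8]
#15 0x89→b8/s0 VC-HIT; vc=[53,32,24,16]

VC = [53, 32, 24, 16]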